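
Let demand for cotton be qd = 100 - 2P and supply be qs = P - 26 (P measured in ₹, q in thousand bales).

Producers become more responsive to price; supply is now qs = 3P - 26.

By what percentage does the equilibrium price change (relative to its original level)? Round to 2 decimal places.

-40.00

Initially, 100 - 2P = P - 26, so 126 = 3P and P = 42, q = 16.
After the shift, demand is qd = 100 - 2P and supply is qs = 3P - 26.
Clearing the new market: 100 - 2P = 3P - 26, so P = 25.2 and q = 49.6.
%ΔP = (25.2 − 42) / 42 × 100 = -40.00%.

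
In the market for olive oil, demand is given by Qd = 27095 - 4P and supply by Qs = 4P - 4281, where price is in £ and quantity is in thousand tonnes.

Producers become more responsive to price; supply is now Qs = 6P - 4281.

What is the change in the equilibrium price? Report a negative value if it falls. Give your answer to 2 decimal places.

-784.40

Initially, 27095 - 4P = 4P - 4281, so 31376 = 8P and P = 3922, Q = 11407.
After the shift, demand is Qd = 27095 - 4P and supply is Qs = 6P - 4281.
Equate the new curves: 27095 - 4P = 6P - 4281, giving 31376 = 10P, P = 3137.6, Q = 14544.6.
ΔP = 3137.6 − 3922 = -784.40.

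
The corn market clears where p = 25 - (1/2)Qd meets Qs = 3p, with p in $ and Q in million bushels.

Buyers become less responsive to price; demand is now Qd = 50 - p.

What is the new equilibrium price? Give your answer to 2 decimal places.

12.50

Original equilibrium: 50 - 2p = 3p gives 50 = 5p, so p = 10 and Q = 30.
After the shift, demand is Qd = 50 - p and supply is Qs = 3p.
Clearing the new market: 50 - p = 3p, so p = 12.5 and Q = 37.5.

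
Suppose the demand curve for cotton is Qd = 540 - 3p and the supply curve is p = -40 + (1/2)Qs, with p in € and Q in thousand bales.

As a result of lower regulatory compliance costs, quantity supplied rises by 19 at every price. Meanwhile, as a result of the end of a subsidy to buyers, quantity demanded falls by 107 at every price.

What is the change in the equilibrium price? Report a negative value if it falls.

Before the shock: 540 - 3p = 2p + 80 ⇒ 460 = 5p ⇒ p = 92, Q = 264.
The shock moves the curves to Qd = 433 - 3p and Qs = 2p + 99.
Setting them equal: 433 - 3p = 2p + 99 → 334 = 5p, so p = 66.8 and Q = 232.6.
Δp = 66.8 − 92 = -25.2.

-25.2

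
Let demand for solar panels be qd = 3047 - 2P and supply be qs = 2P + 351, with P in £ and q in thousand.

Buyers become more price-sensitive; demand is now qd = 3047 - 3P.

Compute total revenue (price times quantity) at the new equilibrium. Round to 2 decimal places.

Initially, 3047 - 2P = 2P + 351, so 2696 = 4P and P = 674, q = 1699.
After the shift, demand is qd = 3047 - 3P and supply is qs = 2P + 351.
Equate the new curves: 3047 - 3P = 2P + 351, giving 2696 = 5P, P = 539.2, q = 1429.4.
New expenditure = 539.2 × 1429.4 = 770732.48.

770732.48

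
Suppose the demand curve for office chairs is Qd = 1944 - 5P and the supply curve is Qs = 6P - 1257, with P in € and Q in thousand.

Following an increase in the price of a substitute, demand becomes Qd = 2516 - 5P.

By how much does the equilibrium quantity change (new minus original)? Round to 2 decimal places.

Original equilibrium: 1944 - 5P = 6P - 1257 gives 3201 = 11P, so P = 291 and Q = 489.
The new curves are Qd = 2516 - 5P (demand) and Qs = 6P - 1257 (supply).
Setting them equal: 2516 - 5P = 6P - 1257 → 3773 = 11P, so P = 343 and Q = 801.
ΔQ = 801 − 489 = +312.00.

+312.00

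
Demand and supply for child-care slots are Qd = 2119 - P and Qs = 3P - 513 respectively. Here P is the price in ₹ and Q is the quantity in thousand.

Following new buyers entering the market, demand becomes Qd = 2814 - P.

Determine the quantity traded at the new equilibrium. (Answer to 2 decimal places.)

Before the shock: 2119 - P = 3P - 513 ⇒ 2632 = 4P ⇒ P = 658, Q = 1461.
The shock moves the curves to Qd = 2814 - P and Qs = 3P - 513.
Equate the new curves: 2814 - P = 3P - 513, giving 3327 = 4P, P = 831.75, Q = 1982.25.

1982.25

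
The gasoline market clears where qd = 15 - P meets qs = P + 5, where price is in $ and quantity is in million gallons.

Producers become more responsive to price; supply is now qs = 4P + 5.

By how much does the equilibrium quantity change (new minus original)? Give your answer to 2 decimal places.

Original equilibrium: 15 - P = P + 5 gives 10 = 2P, so P = 5 and q = 10.
With the change applied: demand qd = 15 - P, supply qs = 4P + 5.
Setting them equal: 15 - P = 4P + 5 → 10 = 5P, so P = 2 and q = 13.
Δq = 13 − 10 = +3.00.

+3.00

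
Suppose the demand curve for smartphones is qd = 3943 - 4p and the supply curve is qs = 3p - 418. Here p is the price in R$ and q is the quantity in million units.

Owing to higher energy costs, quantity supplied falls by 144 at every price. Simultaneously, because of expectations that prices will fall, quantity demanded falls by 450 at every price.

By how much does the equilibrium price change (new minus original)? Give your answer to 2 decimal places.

-43.71

Original equilibrium: 3943 - 4p = 3p - 418 gives 4361 = 7p, so p = 623 and q = 1451.
The shock moves the curves to qd = 3493 - 4p and qs = 3p - 562.
New equilibrium: 3493 - 4p = 3p - 562 ⇒ 4055 = 7p ⇒ p = 4055/7 ≈ 579.2857, q = 8231/7 ≈ 1175.8571.
Δp = 579.2857 − 623 = -43.71.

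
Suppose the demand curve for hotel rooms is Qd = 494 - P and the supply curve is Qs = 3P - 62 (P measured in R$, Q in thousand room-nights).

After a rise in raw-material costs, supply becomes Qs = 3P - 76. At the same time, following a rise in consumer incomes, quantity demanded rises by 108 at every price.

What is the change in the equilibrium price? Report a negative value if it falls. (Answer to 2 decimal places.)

+30.50

Original equilibrium: 494 - P = 3P - 62 gives 556 = 4P, so P = 139 and Q = 355.
With the change applied: demand Qd = 602 - P, supply Qs = 3P - 76.
Setting them equal: 602 - P = 3P - 76 → 678 = 4P, so P = 169.5 and Q = 432.5.
ΔP = 169.5 − 139 = +30.50.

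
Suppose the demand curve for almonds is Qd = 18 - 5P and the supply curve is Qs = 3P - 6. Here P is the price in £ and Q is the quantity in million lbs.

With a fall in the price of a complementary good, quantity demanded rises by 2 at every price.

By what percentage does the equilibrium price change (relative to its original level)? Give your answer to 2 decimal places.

Solve the original market: 18 - 5P = 3P - 6, hence P = 3 and Q = 3.
With the change applied: demand Qd = 20 - 5P, supply Qs = 3P - 6.
Clearing the new market: 20 - 5P = 3P - 6, so P = 3.25 and Q = 3.75.
%ΔP = (3.25 − 3) / 3 × 100 = +8.33%.

+8.33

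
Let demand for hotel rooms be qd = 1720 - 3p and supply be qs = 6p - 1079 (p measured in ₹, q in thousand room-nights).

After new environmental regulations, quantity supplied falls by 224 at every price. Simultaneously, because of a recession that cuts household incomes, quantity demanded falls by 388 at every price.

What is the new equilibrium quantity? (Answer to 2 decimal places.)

453.67

Before the shock: 1720 - 3p = 6p - 1079 ⇒ 2799 = 9p ⇒ p = 311, q = 787.
With the change applied: demand qd = 1332 - 3p, supply qs = 6p - 1303.
Clearing the new market: 1332 - 3p = 6p - 1303, so p = 2635/9 ≈ 292.7778 and q = 1361/3 ≈ 453.6667.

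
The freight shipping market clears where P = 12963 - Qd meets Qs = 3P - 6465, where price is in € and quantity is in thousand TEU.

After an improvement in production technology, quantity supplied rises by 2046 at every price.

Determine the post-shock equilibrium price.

4345.5

Before the shock: 12963 - P = 3P - 6465 ⇒ 19428 = 4P ⇒ P = 4857, Q = 8106.
With the change applied: demand Qd = 12963 - P, supply Qs = 3P - 4419.
Equate the new curves: 12963 - P = 3P - 4419, giving 17382 = 4P, P = 4345.5, Q = 8617.5.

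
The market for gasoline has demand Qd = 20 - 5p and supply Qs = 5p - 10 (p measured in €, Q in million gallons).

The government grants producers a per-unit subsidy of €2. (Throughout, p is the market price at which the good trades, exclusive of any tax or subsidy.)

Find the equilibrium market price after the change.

Initially, 20 - 5p = 5p - 10, so 30 = 10p and p = 3, Q = 5.
Since sellers receive the price plus the subsidy, the effective supply curve becomes Qs = 5p.
New equilibrium: 20 - 5p = 5p ⇒ 20 = 10p ⇒ p = 2, Q = 10.

2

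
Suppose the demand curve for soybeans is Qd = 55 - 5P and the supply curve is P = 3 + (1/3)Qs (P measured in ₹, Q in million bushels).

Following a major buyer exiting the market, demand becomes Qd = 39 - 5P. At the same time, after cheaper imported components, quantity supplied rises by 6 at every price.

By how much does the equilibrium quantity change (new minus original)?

-2.25

Initially, 55 - 5P = 3P - 9, so 64 = 8P and P = 8, Q = 15.
The shock moves the curves to Qd = 39 - 5P and Qs = 3P - 3.
Clearing the new market: 39 - 5P = 3P - 3, so P = 5.25 and Q = 12.75.
ΔQ = 12.75 − 15 = -2.25.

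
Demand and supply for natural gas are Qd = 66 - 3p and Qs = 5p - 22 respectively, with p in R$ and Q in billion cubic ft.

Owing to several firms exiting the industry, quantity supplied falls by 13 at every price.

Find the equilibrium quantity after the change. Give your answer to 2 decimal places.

Before the shock: 66 - 3p = 5p - 22 ⇒ 88 = 8p ⇒ p = 11, Q = 33.
After the shift, demand is Qd = 66 - 3p and supply is Qs = 5p - 35.
Clearing the new market: 66 - 3p = 5p - 35, so p = 12.625 and Q = 28.125.

28.13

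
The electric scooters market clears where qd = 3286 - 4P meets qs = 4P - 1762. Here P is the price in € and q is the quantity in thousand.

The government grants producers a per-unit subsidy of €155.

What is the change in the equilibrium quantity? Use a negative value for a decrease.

Original equilibrium: 3286 - 4P = 4P - 1762 gives 5048 = 8P, so P = 631 and q = 762.
Since sellers receive the price plus the subsidy, the effective supply curve becomes qs = 4P - 1142.
Setting them equal: 3286 - 4P = 4P - 1142 → 4428 = 8P, so P = 553.5 and q = 1072.
Δq = 1072 − 762 = +310.

+310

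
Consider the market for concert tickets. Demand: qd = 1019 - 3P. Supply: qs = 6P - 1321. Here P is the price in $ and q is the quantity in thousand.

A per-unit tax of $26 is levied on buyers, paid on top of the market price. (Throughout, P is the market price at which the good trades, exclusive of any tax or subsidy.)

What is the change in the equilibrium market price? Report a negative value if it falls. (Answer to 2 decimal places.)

Original equilibrium: 1019 - 3P = 6P - 1321 gives 2340 = 9P, so P = 260 and q = 239.
Since buyers pay the price plus the tax, the effective demand curve becomes qd = 941 - 3P.
Clearing the new market: 941 - 3P = 6P - 1321, so P = 754/3 ≈ 251.3333 and q = 187.
ΔP = 251.3333 − 260 = -8.67.

-8.67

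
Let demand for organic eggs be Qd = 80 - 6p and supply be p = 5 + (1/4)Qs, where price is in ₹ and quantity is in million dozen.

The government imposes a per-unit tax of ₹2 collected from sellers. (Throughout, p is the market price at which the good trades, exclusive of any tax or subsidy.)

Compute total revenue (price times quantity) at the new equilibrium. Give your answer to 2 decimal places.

164.16

Before the shock: 80 - 6p = 4p - 20 ⇒ 100 = 10p ⇒ p = 10, Q = 20.
Since sellers keep the price net of the tax, the effective supply curve becomes Qs = 4p - 28.
Clearing the new market: 80 - 6p = 4p - 28, so p = 10.8 and Q = 15.2.
New expenditure = 10.8 × 15.2 = 164.16.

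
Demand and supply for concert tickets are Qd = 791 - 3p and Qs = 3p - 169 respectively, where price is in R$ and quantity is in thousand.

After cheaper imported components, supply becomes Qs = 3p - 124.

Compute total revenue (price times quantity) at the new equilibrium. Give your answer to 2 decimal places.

50858.75

Solve the original market: 791 - 3p = 3p - 169, hence p = 160 and Q = 311.
The new curves are Qd = 791 - 3p (demand) and Qs = 3p - 124 (supply).
Setting them equal: 791 - 3p = 3p - 124 → 915 = 6p, so p = 152.5 and Q = 333.5.
New expenditure = 152.5 × 333.5 = 50858.75.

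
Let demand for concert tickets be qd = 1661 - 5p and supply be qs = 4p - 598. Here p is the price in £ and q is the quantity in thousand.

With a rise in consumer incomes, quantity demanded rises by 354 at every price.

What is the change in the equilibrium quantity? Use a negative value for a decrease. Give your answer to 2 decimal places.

+157.33

Solve the original market: 1661 - 5p = 4p - 598, hence p = 251 and q = 406.
The shock moves the curves to qd = 2015 - 5p and qs = 4p - 598.
Equate the new curves: 2015 - 5p = 4p - 598, giving 2613 = 9p, p = 871/3 ≈ 290.3333, q = 1690/3 ≈ 563.3333.
Δq = 563.3333 − 406 = +157.33.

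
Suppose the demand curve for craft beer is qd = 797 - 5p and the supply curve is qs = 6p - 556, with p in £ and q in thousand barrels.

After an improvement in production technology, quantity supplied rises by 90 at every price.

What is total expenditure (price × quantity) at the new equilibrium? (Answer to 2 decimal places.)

25594.02

Solve the original market: 797 - 5p = 6p - 556, hence p = 123 and q = 182.
After the shift, demand is qd = 797 - 5p and supply is qs = 6p - 466.
Setting them equal: 797 - 5p = 6p - 466 → 1263 = 11p, so p = 1263/11 ≈ 114.8182 and q = 2452/11 ≈ 222.9091.
New expenditure = 114.8182 × 222.9091 = 25594.02.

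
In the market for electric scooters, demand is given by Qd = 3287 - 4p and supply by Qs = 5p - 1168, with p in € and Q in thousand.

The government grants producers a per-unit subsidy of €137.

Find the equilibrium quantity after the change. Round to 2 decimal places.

Before the shock: 3287 - 4p = 5p - 1168 ⇒ 4455 = 9p ⇒ p = 495, Q = 1307.
Since sellers receive the price plus the subsidy, the effective supply curve becomes Qs = 5p - 483.
Equate the new curves: 3287 - 4p = 5p - 483, giving 3770 = 9p, p = 3770/9 ≈ 418.8889, Q = 14503/9 ≈ 1611.4444.

1611.44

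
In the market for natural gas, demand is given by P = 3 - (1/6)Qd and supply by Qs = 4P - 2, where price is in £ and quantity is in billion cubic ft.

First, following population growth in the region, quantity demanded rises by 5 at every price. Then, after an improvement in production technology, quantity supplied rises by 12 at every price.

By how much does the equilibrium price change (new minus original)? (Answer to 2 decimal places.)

-0.70

Original equilibrium: 18 - 6P = 4P - 2 gives 20 = 10P, so P = 2 and Q = 6.
The shock moves the curves to Qd = 23 - 6P and Qs = 4P + 10.
Setting them equal: 23 - 6P = 4P + 10 → 13 = 10P, so P = 1.3 and Q = 15.2.
ΔP = 1.3 − 2 = -0.70.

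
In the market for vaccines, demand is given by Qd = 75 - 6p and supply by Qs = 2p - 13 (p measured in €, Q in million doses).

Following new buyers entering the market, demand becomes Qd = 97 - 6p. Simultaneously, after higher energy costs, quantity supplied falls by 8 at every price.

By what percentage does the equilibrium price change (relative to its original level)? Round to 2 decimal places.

+34.09

Original equilibrium: 75 - 6p = 2p - 13 gives 88 = 8p, so p = 11 and Q = 9.
After the shift, demand is Qd = 97 - 6p and supply is Qs = 2p - 21.
Equate the new curves: 97 - 6p = 2p - 21, giving 118 = 8p, p = 14.75, Q = 8.5.
%Δp = (14.75 − 11) / 11 × 100 = +34.09%.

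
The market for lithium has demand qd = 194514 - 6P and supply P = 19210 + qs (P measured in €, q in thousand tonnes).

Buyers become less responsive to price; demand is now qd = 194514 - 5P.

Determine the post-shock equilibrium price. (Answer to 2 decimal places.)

35620.67

Original equilibrium: 194514 - 6P = P - 19210 gives 213724 = 7P, so P = 30532 and q = 11322.
With the change applied: demand qd = 194514 - 5P, supply qs = P - 19210.
Setting them equal: 194514 - 5P = P - 19210 → 213724 = 6P, so P = 106862/3 ≈ 35620.6667 and q = 49232/3 ≈ 16410.6667.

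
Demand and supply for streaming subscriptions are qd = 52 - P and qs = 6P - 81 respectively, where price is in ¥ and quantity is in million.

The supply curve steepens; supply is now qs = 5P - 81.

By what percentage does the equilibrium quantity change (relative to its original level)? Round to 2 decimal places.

Original equilibrium: 52 - P = 6P - 81 gives 133 = 7P, so P = 19 and q = 33.
The shock moves the curves to qd = 52 - P and qs = 5P - 81.
Setting them equal: 52 - P = 5P - 81 → 133 = 6P, so P = 133/6 ≈ 22.1667 and q = 179/6 ≈ 29.8333.
%Δq = (29.8333 − 33) / 33 × 100 = -9.60%.

-9.60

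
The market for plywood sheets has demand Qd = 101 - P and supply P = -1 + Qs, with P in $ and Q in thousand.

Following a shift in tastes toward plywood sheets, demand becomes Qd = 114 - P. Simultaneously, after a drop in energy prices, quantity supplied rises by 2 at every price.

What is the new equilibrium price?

55.5

Before the shock: 101 - P = P + 1 ⇒ 100 = 2P ⇒ P = 50, Q = 51.
The new curves are Qd = 114 - P (demand) and Qs = P + 3 (supply).
Setting them equal: 114 - P = P + 3 → 111 = 2P, so P = 55.5 and Q = 58.5.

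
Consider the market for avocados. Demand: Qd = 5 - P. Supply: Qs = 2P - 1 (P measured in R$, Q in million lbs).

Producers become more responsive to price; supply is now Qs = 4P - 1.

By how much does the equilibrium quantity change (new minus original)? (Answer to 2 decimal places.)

+0.80

Solve the original market: 5 - P = 2P - 1, hence P = 2 and Q = 3.
After the shift, demand is Qd = 5 - P and supply is Qs = 4P - 1.
New equilibrium: 5 - P = 4P - 1 ⇒ 6 = 5P ⇒ P = 1.2, Q = 3.8.
ΔQ = 3.8 − 3 = +0.80.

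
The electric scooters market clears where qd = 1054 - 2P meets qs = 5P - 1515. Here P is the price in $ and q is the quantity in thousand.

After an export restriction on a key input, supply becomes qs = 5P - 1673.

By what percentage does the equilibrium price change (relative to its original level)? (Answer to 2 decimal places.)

Original equilibrium: 1054 - 2P = 5P - 1515 gives 2569 = 7P, so P = 367 and q = 320.
The new curves are qd = 1054 - 2P (demand) and qs = 5P - 1673 (supply).
Setting them equal: 1054 - 2P = 5P - 1673 → 2727 = 7P, so P = 2727/7 ≈ 389.5714 and q = 1924/7 ≈ 274.8571.
%ΔP = (389.5714 − 367) / 367 × 100 = +6.15%.

+6.15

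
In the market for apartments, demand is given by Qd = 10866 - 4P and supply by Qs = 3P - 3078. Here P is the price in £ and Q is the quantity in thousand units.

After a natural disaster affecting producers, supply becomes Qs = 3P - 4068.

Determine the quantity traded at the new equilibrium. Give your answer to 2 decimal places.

Initially, 10866 - 4P = 3P - 3078, so 13944 = 7P and P = 1992, Q = 2898.
With the change applied: demand Qd = 10866 - 4P, supply Qs = 3P - 4068.
New equilibrium: 10866 - 4P = 3P - 4068 ⇒ 14934 = 7P ⇒ P = 14934/7 ≈ 2133.4286, Q = 16326/7 ≈ 2332.2857.

2332.29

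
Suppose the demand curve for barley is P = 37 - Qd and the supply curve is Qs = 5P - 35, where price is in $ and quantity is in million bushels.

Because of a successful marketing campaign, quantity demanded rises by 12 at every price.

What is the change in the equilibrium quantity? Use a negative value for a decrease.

Before the shock: 37 - P = 5P - 35 ⇒ 72 = 6P ⇒ P = 12, Q = 25.
The new curves are Qd = 49 - P (demand) and Qs = 5P - 35 (supply).
Setting them equal: 49 - P = 5P - 35 → 84 = 6P, so P = 14 and Q = 35.
ΔQ = 35 − 25 = +10.

+10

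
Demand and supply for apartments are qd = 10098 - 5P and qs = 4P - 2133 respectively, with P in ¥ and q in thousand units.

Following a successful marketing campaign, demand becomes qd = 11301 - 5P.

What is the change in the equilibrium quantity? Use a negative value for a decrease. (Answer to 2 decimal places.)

+534.67

Solve the original market: 10098 - 5P = 4P - 2133, hence P = 1359 and q = 3303.
With the change applied: demand qd = 11301 - 5P, supply qs = 4P - 2133.
Clearing the new market: 11301 - 5P = 4P - 2133, so P = 4478/3 ≈ 1492.6667 and q = 11513/3 ≈ 3837.6667.
Δq = 3837.6667 − 3303 = +534.67.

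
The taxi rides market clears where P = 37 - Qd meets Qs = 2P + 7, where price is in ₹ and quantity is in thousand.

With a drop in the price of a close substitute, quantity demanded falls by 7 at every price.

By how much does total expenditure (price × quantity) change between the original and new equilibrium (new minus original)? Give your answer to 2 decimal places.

Before the shock: 37 - P = 2P + 7 ⇒ 30 = 3P ⇒ P = 10, Q = 27.
With the change applied: demand Qd = 30 - P, supply Qs = 2P + 7.
New equilibrium: 30 - P = 2P + 7 ⇒ 23 = 3P ⇒ P = 23/3 ≈ 7.6667, Q = 67/3 ≈ 22.3333.
Expenditure moves from 10×27 = 270 to 7.6667×22.3333 = 171.2222; change = -98.78.

-98.78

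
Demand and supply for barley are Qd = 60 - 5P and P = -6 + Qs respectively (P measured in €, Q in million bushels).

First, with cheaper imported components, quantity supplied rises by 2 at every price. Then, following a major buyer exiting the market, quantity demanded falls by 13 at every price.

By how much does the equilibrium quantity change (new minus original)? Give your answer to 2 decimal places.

Original equilibrium: 60 - 5P = P + 6 gives 54 = 6P, so P = 9 and Q = 15.
The new curves are Qd = 47 - 5P (demand) and Qs = P + 8 (supply).
New equilibrium: 47 - 5P = P + 8 ⇒ 39 = 6P ⇒ P = 6.5, Q = 14.5.
ΔQ = 14.5 − 15 = -0.50.

-0.50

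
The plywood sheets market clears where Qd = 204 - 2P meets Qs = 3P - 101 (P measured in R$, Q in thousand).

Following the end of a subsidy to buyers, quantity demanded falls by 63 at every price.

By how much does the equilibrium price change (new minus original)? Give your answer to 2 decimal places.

-12.60

Before the shock: 204 - 2P = 3P - 101 ⇒ 305 = 5P ⇒ P = 61, Q = 82.
The new curves are Qd = 141 - 2P (demand) and Qs = 3P - 101 (supply).
Setting them equal: 141 - 2P = 3P - 101 → 242 = 5P, so P = 48.4 and Q = 44.2.
ΔP = 48.4 − 61 = -12.60.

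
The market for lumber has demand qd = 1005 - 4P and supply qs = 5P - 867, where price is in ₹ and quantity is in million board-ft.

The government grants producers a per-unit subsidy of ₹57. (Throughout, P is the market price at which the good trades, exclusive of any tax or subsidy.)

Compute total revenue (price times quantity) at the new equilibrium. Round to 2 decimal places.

Solve the original market: 1005 - 4P = 5P - 867, hence P = 208 and q = 173.
Since sellers receive the price plus the subsidy, the effective supply curve becomes qs = 5P - 582.
Equate the new curves: 1005 - 4P = 5P - 582, giving 1587 = 9P, P = 529/3 ≈ 176.3333, q = 899/3 ≈ 299.6667.
New expenditure = 176.3333 × 299.6667 = 52841.22.

52841.22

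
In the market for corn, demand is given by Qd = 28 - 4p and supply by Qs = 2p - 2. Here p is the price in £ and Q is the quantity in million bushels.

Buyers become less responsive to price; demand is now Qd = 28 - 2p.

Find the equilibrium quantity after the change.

Initially, 28 - 4p = 2p - 2, so 30 = 6p and p = 5, Q = 8.
The shock moves the curves to Qd = 28 - 2p and Qs = 2p - 2.
Equate the new curves: 28 - 2p = 2p - 2, giving 30 = 4p, p = 7.5, Q = 13.

13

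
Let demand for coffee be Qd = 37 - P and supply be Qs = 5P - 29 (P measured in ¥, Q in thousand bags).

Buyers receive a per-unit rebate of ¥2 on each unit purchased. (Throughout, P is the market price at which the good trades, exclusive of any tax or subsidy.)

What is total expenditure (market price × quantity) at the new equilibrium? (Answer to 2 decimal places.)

313.56

Initially, 37 - P = 5P - 29, so 66 = 6P and P = 11, Q = 26.
Since buyers' out-of-pocket price is the market price minus the rebate, the effective demand curve becomes Qd = 39 - P.
Equate the new curves: 39 - P = 5P - 29, giving 68 = 6P, P = 34/3 ≈ 11.3333, Q = 83/3 ≈ 27.6667.
New expenditure = 11.3333 × 27.6667 = 313.56.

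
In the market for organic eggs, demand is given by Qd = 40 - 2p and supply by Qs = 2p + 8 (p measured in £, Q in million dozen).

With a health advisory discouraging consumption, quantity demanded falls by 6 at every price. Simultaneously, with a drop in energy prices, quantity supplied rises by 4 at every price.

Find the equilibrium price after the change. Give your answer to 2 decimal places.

5.50

Solve the original market: 40 - 2p = 2p + 8, hence p = 8 and Q = 24.
The shock moves the curves to Qd = 34 - 2p and Qs = 2p + 12.
New equilibrium: 34 - 2p = 2p + 12 ⇒ 22 = 4p ⇒ p = 5.5, Q = 23.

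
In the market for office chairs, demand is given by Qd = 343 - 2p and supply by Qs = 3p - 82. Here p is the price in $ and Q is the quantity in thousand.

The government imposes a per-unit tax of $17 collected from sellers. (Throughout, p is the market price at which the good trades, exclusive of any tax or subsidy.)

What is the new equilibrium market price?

95.2

Before the shock: 343 - 2p = 3p - 82 ⇒ 425 = 5p ⇒ p = 85, Q = 173.
Since sellers keep the price net of the tax, the effective supply curve becomes Qs = 3p - 133.
Clearing the new market: 343 - 2p = 3p - 133, so p = 95.2 and Q = 152.6.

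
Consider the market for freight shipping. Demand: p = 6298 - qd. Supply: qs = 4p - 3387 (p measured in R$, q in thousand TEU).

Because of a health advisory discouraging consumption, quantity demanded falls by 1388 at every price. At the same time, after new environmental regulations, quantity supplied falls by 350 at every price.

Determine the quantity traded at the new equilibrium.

3180.6

Solve the original market: 6298 - p = 4p - 3387, hence p = 1937 and q = 4361.
After the shift, demand is qd = 4910 - p and supply is qs = 4p - 3737.
Setting them equal: 4910 - p = 4p - 3737 → 8647 = 5p, so p = 1729.4 and q = 3180.6.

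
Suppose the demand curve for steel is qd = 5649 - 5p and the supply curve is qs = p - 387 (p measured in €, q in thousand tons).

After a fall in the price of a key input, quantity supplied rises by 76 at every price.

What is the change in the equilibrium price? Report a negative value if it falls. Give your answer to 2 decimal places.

-12.67

Initially, 5649 - 5p = p - 387, so 6036 = 6p and p = 1006, q = 619.
The shock moves the curves to qd = 5649 - 5p and qs = p - 311.
Clearing the new market: 5649 - 5p = p - 311, so p = 2980/3 ≈ 993.3333 and q = 2047/3 ≈ 682.3333.
Δp = 993.3333 − 1006 = -12.67.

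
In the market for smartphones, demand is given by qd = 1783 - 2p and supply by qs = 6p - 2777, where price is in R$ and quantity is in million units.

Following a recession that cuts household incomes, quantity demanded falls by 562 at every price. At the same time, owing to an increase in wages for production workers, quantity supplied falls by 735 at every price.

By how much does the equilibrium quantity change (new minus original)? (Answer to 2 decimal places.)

Before the shock: 1783 - 2p = 6p - 2777 ⇒ 4560 = 8p ⇒ p = 570, q = 643.
After the shift, demand is qd = 1221 - 2p and supply is qs = 6p - 3512.
Equate the new curves: 1221 - 2p = 6p - 3512, giving 4733 = 8p, p = 591.625, q = 37.75.
Δq = 37.75 − 643 = -605.25.

-605.25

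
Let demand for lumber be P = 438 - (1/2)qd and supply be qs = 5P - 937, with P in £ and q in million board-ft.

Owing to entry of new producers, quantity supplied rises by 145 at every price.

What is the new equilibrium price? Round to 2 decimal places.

Initially, 876 - 2P = 5P - 937, so 1813 = 7P and P = 259, q = 358.
The shock moves the curves to qd = 876 - 2P and qs = 5P - 792.
New equilibrium: 876 - 2P = 5P - 792 ⇒ 1668 = 7P ⇒ P = 1668/7 ≈ 238.2857, q = 2796/7 ≈ 399.4286.

238.29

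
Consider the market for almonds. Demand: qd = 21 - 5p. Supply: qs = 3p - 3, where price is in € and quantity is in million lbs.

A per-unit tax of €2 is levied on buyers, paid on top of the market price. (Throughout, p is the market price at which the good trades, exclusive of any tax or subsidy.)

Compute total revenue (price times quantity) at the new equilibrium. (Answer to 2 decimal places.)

3.94

Initially, 21 - 5p = 3p - 3, so 24 = 8p and p = 3, q = 6.
Since buyers pay the price plus the tax, the effective demand curve becomes qd = 11 - 5p.
Clearing the new market: 11 - 5p = 3p - 3, so p = 1.75 and q = 2.25.
New expenditure = 1.75 × 2.25 = 3.94.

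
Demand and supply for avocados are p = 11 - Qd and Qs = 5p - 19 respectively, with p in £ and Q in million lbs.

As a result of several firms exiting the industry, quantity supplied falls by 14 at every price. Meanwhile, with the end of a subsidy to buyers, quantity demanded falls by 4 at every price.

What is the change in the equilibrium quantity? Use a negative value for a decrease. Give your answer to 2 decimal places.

-5.67

Original equilibrium: 11 - p = 5p - 19 gives 30 = 6p, so p = 5 and Q = 6.
With the change applied: demand Qd = 7 - p, supply Qs = 5p - 33.
Clearing the new market: 7 - p = 5p - 33, so p = 20/3 ≈ 6.6667 and Q = 1/3 ≈ 0.3333.
ΔQ = 0.3333 − 6 = -5.67.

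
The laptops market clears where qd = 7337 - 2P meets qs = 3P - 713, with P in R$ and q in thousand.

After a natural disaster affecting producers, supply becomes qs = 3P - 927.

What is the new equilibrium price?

1652.8

Original equilibrium: 7337 - 2P = 3P - 713 gives 8050 = 5P, so P = 1610 and q = 4117.
The shock moves the curves to qd = 7337 - 2P and qs = 3P - 927.
New equilibrium: 7337 - 2P = 3P - 927 ⇒ 8264 = 5P ⇒ P = 1652.8, q = 4031.4.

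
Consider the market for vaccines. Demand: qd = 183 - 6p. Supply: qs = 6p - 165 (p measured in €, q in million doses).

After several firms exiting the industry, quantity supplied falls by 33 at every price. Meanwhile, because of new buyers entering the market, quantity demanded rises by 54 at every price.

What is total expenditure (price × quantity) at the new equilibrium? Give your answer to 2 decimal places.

Before the shock: 183 - 6p = 6p - 165 ⇒ 348 = 12p ⇒ p = 29, q = 9.
The shock moves the curves to qd = 237 - 6p and qs = 6p - 198.
New equilibrium: 237 - 6p = 6p - 198 ⇒ 435 = 12p ⇒ p = 36.25, q = 19.5.
New expenditure = 36.25 × 19.5 = 706.88.

706.88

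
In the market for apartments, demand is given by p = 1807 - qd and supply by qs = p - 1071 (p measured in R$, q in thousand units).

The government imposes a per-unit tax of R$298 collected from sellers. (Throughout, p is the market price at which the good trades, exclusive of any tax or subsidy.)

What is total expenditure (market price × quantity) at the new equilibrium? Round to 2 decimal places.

Before the shock: 1807 - p = p - 1071 ⇒ 2878 = 2p ⇒ p = 1439, q = 368.
Since sellers keep the price net of the tax, the effective supply curve becomes qs = p - 1369.
Clearing the new market: 1807 - p = p - 1369, so p = 1588 and q = 219.
New expenditure = 1588 × 219 = 347772.00.

347772.00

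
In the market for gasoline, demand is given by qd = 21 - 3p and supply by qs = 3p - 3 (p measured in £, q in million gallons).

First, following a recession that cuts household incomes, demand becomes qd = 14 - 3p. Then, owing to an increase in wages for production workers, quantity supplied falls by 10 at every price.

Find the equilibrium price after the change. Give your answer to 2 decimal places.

4.50

Before the shock: 21 - 3p = 3p - 3 ⇒ 24 = 6p ⇒ p = 4, q = 9.
The new curves are qd = 14 - 3p (demand) and qs = 3p - 13 (supply).
New equilibrium: 14 - 3p = 3p - 13 ⇒ 27 = 6p ⇒ p = 4.5, q = 0.5.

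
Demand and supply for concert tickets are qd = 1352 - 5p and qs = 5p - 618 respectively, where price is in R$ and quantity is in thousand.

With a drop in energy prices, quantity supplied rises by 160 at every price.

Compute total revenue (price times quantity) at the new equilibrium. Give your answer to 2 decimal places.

Before the shock: 1352 - 5p = 5p - 618 ⇒ 1970 = 10p ⇒ p = 197, q = 367.
After the shift, demand is qd = 1352 - 5p and supply is qs = 5p - 458.
Equate the new curves: 1352 - 5p = 5p - 458, giving 1810 = 10p, p = 181, q = 447.
New expenditure = 181 × 447 = 80907.00.

80907.00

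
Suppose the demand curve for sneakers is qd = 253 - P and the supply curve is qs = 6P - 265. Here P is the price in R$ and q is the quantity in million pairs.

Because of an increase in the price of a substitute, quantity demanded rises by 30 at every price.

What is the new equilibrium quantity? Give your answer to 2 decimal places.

Original equilibrium: 253 - P = 6P - 265 gives 518 = 7P, so P = 74 and q = 179.
With the change applied: demand qd = 283 - P, supply qs = 6P - 265.
New equilibrium: 283 - P = 6P - 265 ⇒ 548 = 7P ⇒ P = 548/7 ≈ 78.2857, q = 1433/7 ≈ 204.7143.

204.71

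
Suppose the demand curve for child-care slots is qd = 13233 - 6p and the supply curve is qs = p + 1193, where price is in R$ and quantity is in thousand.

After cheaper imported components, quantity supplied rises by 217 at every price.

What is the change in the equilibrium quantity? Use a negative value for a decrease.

+186

Solve the original market: 13233 - 6p = p + 1193, hence p = 1720 and q = 2913.
The new curves are qd = 13233 - 6p (demand) and qs = p + 1410 (supply).
Equate the new curves: 13233 - 6p = p + 1410, giving 11823 = 7p, p = 1689, q = 3099.
Δq = 3099 − 2913 = +186.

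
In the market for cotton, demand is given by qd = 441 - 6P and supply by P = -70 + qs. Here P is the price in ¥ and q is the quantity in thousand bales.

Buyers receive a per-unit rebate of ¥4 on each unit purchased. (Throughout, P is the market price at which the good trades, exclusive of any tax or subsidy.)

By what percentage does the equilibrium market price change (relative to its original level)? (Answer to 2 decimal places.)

+6.47

Initially, 441 - 6P = P + 70, so 371 = 7P and P = 53, q = 123.
Since buyers' out-of-pocket price is the market price minus the rebate, the effective demand curve becomes qd = 465 - 6P.
Equate the new curves: 465 - 6P = P + 70, giving 395 = 7P, P = 395/7 ≈ 56.4286, q = 885/7 ≈ 126.4286.
%ΔP = (56.4286 − 53) / 53 × 100 = +6.47%.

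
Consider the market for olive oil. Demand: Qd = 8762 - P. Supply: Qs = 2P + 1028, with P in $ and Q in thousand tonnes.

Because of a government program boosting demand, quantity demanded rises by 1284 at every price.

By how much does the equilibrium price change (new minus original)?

Original equilibrium: 8762 - P = 2P + 1028 gives 7734 = 3P, so P = 2578 and Q = 6184.
The new curves are Qd = 10046 - P (demand) and Qs = 2P + 1028 (supply).
Setting them equal: 10046 - P = 2P + 1028 → 9018 = 3P, so P = 3006 and Q = 7040.
ΔP = 3006 − 2578 = +428.

+428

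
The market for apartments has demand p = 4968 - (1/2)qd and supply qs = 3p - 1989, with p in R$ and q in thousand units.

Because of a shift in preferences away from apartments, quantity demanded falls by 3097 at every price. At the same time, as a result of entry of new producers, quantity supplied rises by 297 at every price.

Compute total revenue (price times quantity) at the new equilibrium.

Initially, 9936 - 2p = 3p - 1989, so 11925 = 5p and p = 2385, q = 5166.
After the shift, demand is qd = 6839 - 2p and supply is qs = 3p - 1692.
Equate the new curves: 6839 - 2p = 3p - 1692, giving 8531 = 5p, p = 1706.2, q = 3426.6.
New expenditure = 1706.2 × 3426.6 = 5846464.92.

5846464.92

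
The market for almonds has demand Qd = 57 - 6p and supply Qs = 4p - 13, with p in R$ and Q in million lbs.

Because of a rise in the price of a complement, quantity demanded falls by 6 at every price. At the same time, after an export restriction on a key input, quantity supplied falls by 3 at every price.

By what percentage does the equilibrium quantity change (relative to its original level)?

-28

Initially, 57 - 6p = 4p - 13, so 70 = 10p and p = 7, Q = 15.
The new curves are Qd = 51 - 6p (demand) and Qs = 4p - 16 (supply).
Setting them equal: 51 - 6p = 4p - 16 → 67 = 10p, so p = 6.7 and Q = 10.8.
%ΔQ = (10.8 − 15) / 15 × 100 = -28%.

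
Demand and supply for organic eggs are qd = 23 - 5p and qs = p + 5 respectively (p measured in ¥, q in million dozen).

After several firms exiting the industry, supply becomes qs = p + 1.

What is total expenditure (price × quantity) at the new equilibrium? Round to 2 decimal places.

17.11

Initially, 23 - 5p = p + 5, so 18 = 6p and p = 3, q = 8.
After the shift, demand is qd = 23 - 5p and supply is qs = p + 1.
Equate the new curves: 23 - 5p = p + 1, giving 22 = 6p, p = 11/3 ≈ 3.6667, q = 14/3 ≈ 4.6667.
New expenditure = 3.6667 × 4.6667 = 17.11.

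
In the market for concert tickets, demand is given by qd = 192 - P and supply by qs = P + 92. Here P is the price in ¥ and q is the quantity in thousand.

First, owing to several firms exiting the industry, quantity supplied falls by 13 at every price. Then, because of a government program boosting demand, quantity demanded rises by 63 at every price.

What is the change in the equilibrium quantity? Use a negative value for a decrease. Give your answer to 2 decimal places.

Initially, 192 - P = P + 92, so 100 = 2P and P = 50, q = 142.
After the shift, demand is qd = 255 - P and supply is qs = P + 79.
Clearing the new market: 255 - P = P + 79, so P = 88 and q = 167.
Δq = 167 − 142 = +25.00.

+25.00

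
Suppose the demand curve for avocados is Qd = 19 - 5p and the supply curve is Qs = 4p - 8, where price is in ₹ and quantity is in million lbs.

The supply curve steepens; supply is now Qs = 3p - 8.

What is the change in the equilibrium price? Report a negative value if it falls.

Initially, 19 - 5p = 4p - 8, so 27 = 9p and p = 3, Q = 4.
With the change applied: demand Qd = 19 - 5p, supply Qs = 3p - 8.
New equilibrium: 19 - 5p = 3p - 8 ⇒ 27 = 8p ⇒ p = 3.375, Q = 2.125.
Δp = 3.375 − 3 = +0.375.

+0.375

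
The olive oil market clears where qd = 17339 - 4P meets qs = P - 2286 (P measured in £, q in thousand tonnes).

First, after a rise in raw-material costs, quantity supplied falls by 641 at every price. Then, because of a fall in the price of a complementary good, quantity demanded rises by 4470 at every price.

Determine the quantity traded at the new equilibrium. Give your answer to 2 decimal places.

Before the shock: 17339 - 4P = P - 2286 ⇒ 19625 = 5P ⇒ P = 3925, q = 1639.
The shock moves the curves to qd = 21809 - 4P and qs = P - 2927.
Equate the new curves: 21809 - 4P = P - 2927, giving 24736 = 5P, P = 4947.2, q = 2020.2.

2020.20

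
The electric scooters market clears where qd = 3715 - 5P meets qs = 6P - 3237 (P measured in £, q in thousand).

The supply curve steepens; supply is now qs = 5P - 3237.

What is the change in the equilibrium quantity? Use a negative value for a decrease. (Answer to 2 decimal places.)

-316.00

Before the shock: 3715 - 5P = 6P - 3237 ⇒ 6952 = 11P ⇒ P = 632, q = 555.
The shock moves the curves to qd = 3715 - 5P and qs = 5P - 3237.
Equate the new curves: 3715 - 5P = 5P - 3237, giving 6952 = 10P, P = 695.2, q = 239.
Δq = 239 − 555 = -316.00.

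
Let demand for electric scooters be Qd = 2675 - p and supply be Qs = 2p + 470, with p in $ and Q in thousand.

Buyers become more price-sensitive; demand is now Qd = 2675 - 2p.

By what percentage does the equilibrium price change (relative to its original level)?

-25

Original equilibrium: 2675 - p = 2p + 470 gives 2205 = 3p, so p = 735 and Q = 1940.
After the shift, demand is Qd = 2675 - 2p and supply is Qs = 2p + 470.
Setting them equal: 2675 - 2p = 2p + 470 → 2205 = 4p, so p = 551.25 and Q = 1572.5.
%Δp = (551.25 − 735) / 735 × 100 = -25%.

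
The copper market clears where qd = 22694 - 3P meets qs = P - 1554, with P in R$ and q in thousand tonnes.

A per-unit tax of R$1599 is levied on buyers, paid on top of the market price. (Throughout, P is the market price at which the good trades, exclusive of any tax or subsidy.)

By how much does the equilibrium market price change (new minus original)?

Original equilibrium: 22694 - 3P = P - 1554 gives 24248 = 4P, so P = 6062 and q = 4508.
Since buyers pay the price plus the tax, the effective demand curve becomes qd = 17897 - 3P.
Setting them equal: 17897 - 3P = P - 1554 → 19451 = 4P, so P = 4862.75 and q = 3308.75.
ΔP = 4862.75 − 6062 = -1199.25.

-1199.25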